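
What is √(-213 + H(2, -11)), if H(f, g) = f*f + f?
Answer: 3*I*√23 ≈ 14.387*I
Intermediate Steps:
H(f, g) = f + f² (H(f, g) = f² + f = f + f²)
√(-213 + H(2, -11)) = √(-213 + 2*(1 + 2)) = √(-213 + 2*3) = √(-213 + 6) = √(-207) = 3*I*√23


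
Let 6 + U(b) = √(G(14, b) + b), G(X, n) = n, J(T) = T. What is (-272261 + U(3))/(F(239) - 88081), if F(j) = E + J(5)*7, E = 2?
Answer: 272267/88044 - √6/88044 ≈ 3.0924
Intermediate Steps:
U(b) = -6 + √2*√b (U(b) = -6 + √(b + b) = -6 + √(2*b) = -6 + √2*√b)
F(j) = 37 (F(j) = 2 + 5*7 = 2 + 35 = 37)
(-272261 + U(3))/(F(239) - 88081) = (-272261 + (-6 + √2*√3))/(37 - 88081) = (-272261 + (-6 + √6))/(-88044) = (-272267 + √6)*(-1/88044) = 272267/88044 - √6/88044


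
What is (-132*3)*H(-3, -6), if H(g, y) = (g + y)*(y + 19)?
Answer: 46332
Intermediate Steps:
H(g, y) = (19 + y)*(g + y) (H(g, y) = (g + y)*(19 + y) = (19 + y)*(g + y))
(-132*3)*H(-3, -6) = (-132*3)*((-6)² + 19*(-3) + 19*(-6) - 3*(-6)) = -396*(36 - 57 - 114 + 18) = -396*(-117) = 46332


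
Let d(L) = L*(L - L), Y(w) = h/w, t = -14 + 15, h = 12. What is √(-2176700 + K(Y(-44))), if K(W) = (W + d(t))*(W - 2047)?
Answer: 2*I*√65828285/11 ≈ 1475.2*I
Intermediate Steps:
t = 1
Y(w) = 12/w
d(L) = 0 (d(L) = L*0 = 0)
K(W) = W*(-2047 + W) (K(W) = (W + 0)*(W - 2047) = W*(-2047 + W))
√(-2176700 + K(Y(-44))) = √(-2176700 + (12/(-44))*(-2047 + 12/(-44))) = √(-2176700 + (12*(-1/44))*(-2047 + 12*(-1/44))) = √(-2176700 - 3*(-2047 - 3/11)/11) = √(-2176700 - 3/11*(-22520/11)) = √(-2176700 + 67560/121) = √(-263313140/121) = 2*I*√65828285/11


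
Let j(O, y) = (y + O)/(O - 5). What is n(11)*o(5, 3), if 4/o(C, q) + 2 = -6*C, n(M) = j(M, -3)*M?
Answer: -11/6 ≈ -1.8333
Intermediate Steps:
j(O, y) = (O + y)/(-5 + O)
n(M) = M*(-3 + M)/(-5 + M) (n(M) = ((M - 3)/(-5 + M))*M = ((-3 + M)/(-5 + M))*M = M*(-3 + M)/(-5 + M))
o(C, q) = 4/(-2 - 6*C)
n(11)*o(5, 3) = (11*(-3 + 11)/(-5 + 11))*(-2/(1 + 3*5)) = (11*8/6)*(-2/(1 + 15)) = (11*(1/6)*8)*(-2/16) = 44*(-2*1/16)/3 = (44/3)*(-1/8) = -11/6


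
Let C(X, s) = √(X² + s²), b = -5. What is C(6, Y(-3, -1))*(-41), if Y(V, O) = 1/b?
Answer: -41*√901/5 ≈ -246.14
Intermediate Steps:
Y(V, O) = -⅕ (Y(V, O) = 1/(-5) = 1*(-⅕) = -⅕)
C(6, Y(-3, -1))*(-41) = √(6² + (-⅕)²)*(-41) = √(36 + 1/25)*(-41) = √(901/25)*(-41) = (√901/5)*(-41) = -41*√901/5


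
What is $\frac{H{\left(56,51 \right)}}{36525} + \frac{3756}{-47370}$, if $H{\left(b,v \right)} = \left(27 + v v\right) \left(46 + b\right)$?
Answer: $\frac{139562498}{19224325} \approx 7.2597$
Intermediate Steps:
$H{\left(b,v \right)} = \left(27 + v^{2}\right) \left(46 + b\right)$
$\frac{H{\left(56,51 \right)}}{36525} + \frac{3756}{-47370} = \frac{1242 + 27 \cdot 56 + 46 \cdot 51^{2} + 56 \cdot 51^{2}}{36525} + \frac{3756}{-47370} = \left(1242 + 1512 + 46 \cdot 2601 + 56 \cdot 2601\right) \frac{1}{36525} + 3756 \left(- \frac{1}{47370}\right) = \left(1242 + 1512 + 119646 + 145656\right) \frac{1}{36525} - \frac{626}{7895} = 268056 \cdot \frac{1}{36525} - \frac{626}{7895} = \frac{89352}{12175} - \frac{626}{7895} = \frac{139562498}{19224325}$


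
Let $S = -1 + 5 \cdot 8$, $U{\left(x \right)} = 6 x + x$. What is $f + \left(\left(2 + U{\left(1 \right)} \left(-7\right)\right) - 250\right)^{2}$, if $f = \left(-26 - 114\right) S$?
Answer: $82749$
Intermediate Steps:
$U{\left(x \right)} = 7 x$
$S = 39$ ($S = -1 + 40 = 39$)
$f = -5460$ ($f = \left(-26 - 114\right) 39 = \left(-140\right) 39 = -5460$)
$f + \left(\left(2 + U{\left(1 \right)} \left(-7\right)\right) - 250\right)^{2} = -5460 + \left(\left(2 + 7 \cdot 1 \left(-7\right)\right) - 250\right)^{2} = -5460 + \left(\left(2 + 7 \left(-7\right)\right) - 250\right)^{2} = -5460 + \left(\left(2 - 49\right) - 250\right)^{2} = -5460 + \left(-47 - 250\right)^{2} = -5460 + \left(-297\right)^{2} = -5460 + 88209 = 82749$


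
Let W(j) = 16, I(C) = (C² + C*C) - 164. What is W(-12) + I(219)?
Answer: 95774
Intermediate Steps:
I(C) = -164 + 2*C² (I(C) = (C² + C²) - 164 = 2*C² - 164 = -164 + 2*C²)
W(-12) + I(219) = 16 + (-164 + 2*219²) = 16 + (-164 + 2*47961) = 16 + (-164 + 95922) = 16 + 95758 = 95774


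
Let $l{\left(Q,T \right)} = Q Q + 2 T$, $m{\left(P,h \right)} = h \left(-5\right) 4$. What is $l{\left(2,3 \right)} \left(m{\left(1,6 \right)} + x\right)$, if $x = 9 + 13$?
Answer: $-980$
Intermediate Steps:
$m{\left(P,h \right)} = - 20 h$ ($m{\left(P,h \right)} = - 5 h 4 = - 20 h$)
$x = 22$
$l{\left(Q,T \right)} = Q^{2} + 2 T$
$l{\left(2,3 \right)} \left(m{\left(1,6 \right)} + x\right) = \left(2^{2} + 2 \cdot 3\right) \left(\left(-20\right) 6 + 22\right) = \left(4 + 6\right) \left(-120 + 22\right) = 10 \left(-98\right) = -980$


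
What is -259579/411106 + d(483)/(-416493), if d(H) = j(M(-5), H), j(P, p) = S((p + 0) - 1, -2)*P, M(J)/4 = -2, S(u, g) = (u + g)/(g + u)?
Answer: -108109547599/171222771258 ≈ -0.63140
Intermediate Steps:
S(u, g) = 1 (S(u, g) = (g + u)/(g + u) = 1)
M(J) = -8 (M(J) = 4*(-2) = -8)
j(P, p) = P (j(P, p) = 1*P = P)
d(H) = -8
-259579/411106 + d(483)/(-416493) = -259579/411106 - 8/(-416493) = -259579*1/411106 - 8*(-1/416493) = -259579/411106 + 8/416493 = -108109547599/171222771258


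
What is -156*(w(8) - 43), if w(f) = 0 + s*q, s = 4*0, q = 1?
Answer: 6708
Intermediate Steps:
s = 0
w(f) = 0 (w(f) = 0 + 0*1 = 0 + 0 = 0)
-156*(w(8) - 43) = -156*(0 - 43) = -156*(-43) = 6708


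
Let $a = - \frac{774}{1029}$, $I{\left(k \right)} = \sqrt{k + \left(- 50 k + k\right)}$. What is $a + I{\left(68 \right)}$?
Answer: $- \frac{258}{343} + 8 i \sqrt{51} \approx -0.75219 + 57.131 i$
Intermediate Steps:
$I{\left(k \right)} = 4 \sqrt{3} \sqrt{- k}$ ($I{\left(k \right)} = \sqrt{k - 49 k} = \sqrt{- 48 k} = 4 \sqrt{3} \sqrt{- k}$)
$a = - \frac{258}{343}$ ($a = \left(-774\right) \frac{1}{1029} = - \frac{258}{343} \approx -0.75219$)
$a + I{\left(68 \right)} = - \frac{258}{343} + 4 \sqrt{3} \sqrt{\left(-1\right) 68} = - \frac{258}{343} + 4 \sqrt{3} \sqrt{-68} = - \frac{258}{343} + 4 \sqrt{3} \cdot 2 i \sqrt{17} = - \frac{258}{343} + 8 i \sqrt{51}$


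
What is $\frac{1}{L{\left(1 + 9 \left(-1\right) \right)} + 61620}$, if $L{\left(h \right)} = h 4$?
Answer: $\frac{1}{61588} \approx 1.6237 \cdot 10^{-5}$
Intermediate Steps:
$L{\left(h \right)} = 4 h$
$\frac{1}{L{\left(1 + 9 \left(-1\right) \right)} + 61620} = \frac{1}{4 \left(1 + 9 \left(-1\right)\right) + 61620} = \frac{1}{4 \left(1 - 9\right) + 61620} = \frac{1}{4 \left(-8\right) + 61620} = \frac{1}{-32 + 61620} = \frac{1}{61588}$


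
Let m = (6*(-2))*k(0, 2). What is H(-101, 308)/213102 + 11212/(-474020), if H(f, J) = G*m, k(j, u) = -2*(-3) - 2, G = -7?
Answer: -92917871/4208942085 ≈ -0.022076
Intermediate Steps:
k(j, u) = 4 (k(j, u) = 6 - 2 = 4)
m = -48 (m = (6*(-2))*4 = -12*4 = -48)
H(f, J) = 336 (H(f, J) = -7*(-48) = 336)
H(-101, 308)/213102 + 11212/(-474020) = 336/213102 + 11212/(-474020) = 336*(1/213102) + 11212*(-1/474020) = 56/35517 - 2803/118505 = -92917871/4208942085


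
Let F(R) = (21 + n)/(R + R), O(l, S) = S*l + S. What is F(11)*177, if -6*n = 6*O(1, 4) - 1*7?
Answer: 5015/44 ≈ 113.98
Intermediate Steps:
O(l, S) = S + S*l
n = -41/6 (n = -(6*(4*(1 + 1)) - 1*7)/6 = -(6*(4*2) - 7)/6 = -(6*8 - 7)/6 = -(48 - 7)/6 = -⅙*41 = -41/6 ≈ -6.8333)
F(R) = 85/(12*R) (F(R) = (21 - 41/6)/(R + R) = 85/(6*((2*R))) = 85*(1/(2*R))/6 = 85/(12*R))
F(11)*177 = ((85/12)/11)*177 = ((85/12)*(1/11))*177 = (85/132)*177 = 5015/44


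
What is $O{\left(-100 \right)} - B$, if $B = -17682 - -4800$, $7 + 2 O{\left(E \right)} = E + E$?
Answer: $\frac{25557}{2} \approx 12779.0$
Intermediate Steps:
$O{\left(E \right)} = - \frac{7}{2} + E$ ($O{\left(E \right)} = - \frac{7}{2} + \frac{E + E}{2} = - \frac{7}{2} + \frac{2 E}{2} = - \frac{7}{2} + E$)
$B = -12882$ ($B = -17682 + 4800 = -12882$)
$O{\left(-100 \right)} - B = \left(- \frac{7}{2} - 100\right) - -12882 = - \frac{207}{2} + 12882 = \frac{25557}{2}$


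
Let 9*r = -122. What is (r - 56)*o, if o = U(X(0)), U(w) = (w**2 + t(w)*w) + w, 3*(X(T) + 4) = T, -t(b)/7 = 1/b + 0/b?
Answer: -3130/9 ≈ -347.78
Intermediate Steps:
r = -122/9 (r = (1/9)*(-122) = -122/9 ≈ -13.556)
t(b) = -7/b (t(b) = -7*(1/b + 0/b) = -7*(1/b + 0) = -7/b)
X(T) = -4 + T/3
U(w) = -7 + w + w**2 (U(w) = (w**2 + (-7/w)*w) + w = (w**2 - 7) + w = (-7 + w**2) + w = -7 + w + w**2)
o = 5 (o = -7 + (-4 + (1/3)*0)*(1 + (-4 + (1/3)*0)) = -7 + (-4 + 0)*(1 + (-4 + 0)) = -7 - 4*(1 - 4) = -7 - 4*(-3) = -7 + 12 = 5)
(r - 56)*o = (-122/9 - 56)*5 = -626/9*5 = -3130/9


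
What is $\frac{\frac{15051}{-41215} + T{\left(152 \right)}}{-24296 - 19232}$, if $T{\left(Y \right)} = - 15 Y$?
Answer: $\frac{93985251}{1794006520} \approx 0.052388$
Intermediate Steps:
$\frac{\frac{15051}{-41215} + T{\left(152 \right)}}{-24296 - 19232} = \frac{\frac{15051}{-41215} - 2280}{-24296 - 19232} = \frac{15051 \left(- \frac{1}{41215}\right) - 2280}{-43528} = \left(- \frac{15051}{41215} - 2280\right) \left(- \frac{1}{43528}\right) = \left(- \frac{93985251}{41215}\right) \left(- \frac{1}{43528}\right) = \frac{93985251}{1794006520}$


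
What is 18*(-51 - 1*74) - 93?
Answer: -2343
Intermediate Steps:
18*(-51 - 1*74) - 93 = 18*(-51 - 74) - 93 = 18*(-125) - 93 = -2250 - 93 = -2343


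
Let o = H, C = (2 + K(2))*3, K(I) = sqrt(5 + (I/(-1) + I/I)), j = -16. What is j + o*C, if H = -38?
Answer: -472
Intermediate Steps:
K(I) = sqrt(6 - I) (K(I) = sqrt(5 + (I*(-1) + 1)) = sqrt(5 + (-I + 1)) = sqrt(5 + (1 - I)) = sqrt(6 - I))
C = 12 (C = (2 + sqrt(6 - 1*2))*3 = (2 + sqrt(6 - 2))*3 = (2 + sqrt(4))*3 = (2 + 2)*3 = 4*3 = 12)
o = -38
j + o*C = -16 - 38*12 = -16 - 456 = -472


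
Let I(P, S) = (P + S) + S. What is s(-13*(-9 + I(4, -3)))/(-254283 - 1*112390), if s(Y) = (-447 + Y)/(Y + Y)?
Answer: 152/52434239 ≈ 2.8989e-6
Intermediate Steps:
I(P, S) = P + 2*S
s(Y) = (-447 + Y)/(2*Y) (s(Y) = (-447 + Y)/((2*Y)) = (-447 + Y)*(1/(2*Y)) = (-447 + Y)/(2*Y))
s(-13*(-9 + I(4, -3)))/(-254283 - 1*112390) = ((-447 - 13*(-9 + (4 + 2*(-3))))/(2*((-13*(-9 + (4 + 2*(-3)))))))/(-254283 - 1*112390) = ((-447 - 13*(-9 + (4 - 6)))/(2*((-13*(-9 + (4 - 6))))))/(-254283 - 112390) = ((-447 - 13*(-9 - 2))/(2*((-13*(-9 - 2)))))/(-366673) = ((-447 - 13*(-11))/(2*((-13*(-11)))))*(-1/366673) = ((½)*(-447 + 143)/143)*(-1/366673) = ((½)*(1/143)*(-304))*(-1/366673) = -152/143*(-1/366673) = 152/52434239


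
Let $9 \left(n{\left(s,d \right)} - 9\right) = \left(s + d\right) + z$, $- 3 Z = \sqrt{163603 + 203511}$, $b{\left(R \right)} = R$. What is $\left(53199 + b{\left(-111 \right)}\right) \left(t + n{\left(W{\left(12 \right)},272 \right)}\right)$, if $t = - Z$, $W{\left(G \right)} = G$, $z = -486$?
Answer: $- \frac{2141216}{3} + 194656 \sqrt{3034} \approx 1.0008 \cdot 10^{7}$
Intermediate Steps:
$Z = - \frac{11 \sqrt{3034}}{3}$ ($Z = - \frac{\sqrt{163603 + 203511}}{3} = - \frac{\sqrt{367114}}{3} = - \frac{11 \sqrt{3034}}{3} \approx -201.97$)
$t = \frac{11 \sqrt{3034}}{3}$ ($t = - \frac{\left(-11\right) \sqrt{3034}}{3} = \frac{11 \sqrt{3034}}{3} \approx 201.97$)
$n{\left(s,d \right)} = -45 + \frac{d}{9} + \frac{s}{9}$ ($n{\left(s,d \right)} = 9 + \frac{\left(s + d\right) - 486}{9} = 9 + \frac{\left(d + s\right) - 486}{9} = 9 + \frac{-486 + d + s}{9} = 9 + \left(-54 + \frac{d}{9} + \frac{s}{9}\right) = -45 + \frac{d}{9} + \frac{s}{9}$)
$\left(53199 + b{\left(-111 \right)}\right) \left(t + n{\left(W{\left(12 \right)},272 \right)}\right) = \left(53199 - 111\right) \left(\frac{11 \sqrt{3034}}{3} + \left(-45 + \frac{1}{9} \cdot 272 + \frac{1}{9} \cdot 12\right)\right) = 53088 \left(\frac{11 \sqrt{3034}}{3} + \left(-45 + \frac{272}{9} + \frac{4}{3}\right)\right) = 53088 \left(\frac{11 \sqrt{3034}}{3} - \frac{121}{9}\right) = 53088 \left(- \frac{121}{9} + \frac{11 \sqrt{3034}}{3}\right) = - \frac{2141216}{3} + 194656 \sqrt{3034}$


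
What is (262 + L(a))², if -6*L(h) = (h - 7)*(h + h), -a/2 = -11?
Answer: 23104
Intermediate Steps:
a = 22 (a = -2*(-11) = 22)
L(h) = -h*(-7 + h)/3 (L(h) = -(h - 7)*(h + h)/6 = -(-7 + h)*2*h/6 = -h*(-7 + h)/3)
(262 + L(a))² = (262 + (⅓)*22*(7 - 1*22))² = (262 + (⅓)*22*(7 - 22))² = (262 + (⅓)*22*(-15))² = (262 - 110)² = 152² = 23104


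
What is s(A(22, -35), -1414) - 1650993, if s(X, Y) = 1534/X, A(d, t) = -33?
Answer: -54484303/33 ≈ -1.6510e+6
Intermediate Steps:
s(A(22, -35), -1414) - 1650993 = 1534/(-33) - 1650993 = 1534*(-1/33) - 1650993 = -1534/33 - 1650993 = -54484303/33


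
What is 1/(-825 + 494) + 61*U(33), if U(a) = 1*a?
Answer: 666302/331 ≈ 2013.0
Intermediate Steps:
U(a) = a
1/(-825 + 494) + 61*U(33) = 1/(-825 + 494) + 61*33 = 1/(-331) + 2013 = -1/331 + 2013 = 666302/331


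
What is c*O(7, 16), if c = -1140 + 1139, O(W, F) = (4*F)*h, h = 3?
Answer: -192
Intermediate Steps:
O(W, F) = 12*F (O(W, F) = (4*F)*3 = 12*F)
c = -1
c*O(7, 16) = -12*16 = -1*192 = -192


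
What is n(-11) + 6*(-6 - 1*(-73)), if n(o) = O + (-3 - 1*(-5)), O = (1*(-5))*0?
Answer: 404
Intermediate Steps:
O = 0 (O = -5*0 = 0)
n(o) = 2 (n(o) = 0 + (-3 - 1*(-5)) = 0 + (-3 + 5) = 0 + 2 = 2)
n(-11) + 6*(-6 - 1*(-73)) = 2 + 6*(-6 - 1*(-73)) = 2 + 6*(-6 + 73) = 2 + 6*67 = 2 + 402 = 404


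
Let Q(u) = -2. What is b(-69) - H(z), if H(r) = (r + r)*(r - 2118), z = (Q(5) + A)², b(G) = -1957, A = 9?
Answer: 200805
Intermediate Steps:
z = 49 (z = (-2 + 9)² = 7² = 49)
H(r) = 2*r*(-2118 + r) (H(r) = (2*r)*(-2118 + r) = 2*r*(-2118 + r))
b(-69) - H(z) = -1957 - 2*49*(-2118 + 49) = -1957 - 2*49*(-2069) = -1957 - 1*(-202762) = -1957 + 202762 = 200805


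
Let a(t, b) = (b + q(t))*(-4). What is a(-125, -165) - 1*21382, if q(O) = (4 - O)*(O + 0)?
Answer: 43778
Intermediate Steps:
q(O) = O*(4 - O) (q(O) = (4 - O)*O = O*(4 - O))
a(t, b) = -4*b - 4*t*(4 - t) (a(t, b) = (b + t*(4 - t))*(-4) = -4*b - 4*t*(4 - t))
a(-125, -165) - 1*21382 = (-4*(-165) + 4*(-125)*(-4 - 125)) - 1*21382 = (660 + 4*(-125)*(-129)) - 21382 = (660 + 64500) - 21382 = 65160 - 21382 = 43778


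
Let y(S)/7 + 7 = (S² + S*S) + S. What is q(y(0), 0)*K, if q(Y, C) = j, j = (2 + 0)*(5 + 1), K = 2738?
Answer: 32856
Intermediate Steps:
y(S) = -49 + 7*S + 14*S² (y(S) = -49 + 7*((S² + S*S) + S) = -49 + 7*((S² + S²) + S) = -49 + 7*(2*S² + S) = -49 + 7*(S + 2*S²) = -49 + (7*S + 14*S²) = -49 + 7*S + 14*S²)
j = 12 (j = 2*6 = 12)
q(Y, C) = 12
q(y(0), 0)*K = 12*2738 = 32856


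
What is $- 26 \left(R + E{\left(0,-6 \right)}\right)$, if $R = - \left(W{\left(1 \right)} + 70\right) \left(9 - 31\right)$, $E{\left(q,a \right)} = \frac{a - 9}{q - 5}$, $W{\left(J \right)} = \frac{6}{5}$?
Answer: $- \frac{204022}{5} \approx -40804.0$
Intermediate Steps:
$W{\left(J \right)} = \frac{6}{5}$ ($W{\left(J \right)} = 6 \cdot \frac{1}{5} = \frac{6}{5}$)
$E{\left(q,a \right)} = \frac{-9 + a}{-5 + q}$
$R = \frac{7832}{5}$ ($R = - \left(\frac{6}{5} + 70\right) \left(9 - 31\right) = - \frac{356 \left(-22\right)}{5} = \left(-1\right) \left(- \frac{7832}{5}\right) = \frac{7832}{5} \approx 1566.4$)
$- 26 \left(R + E{\left(0,-6 \right)}\right) = - 26 \left(\frac{7832}{5} + \frac{-9 - 6}{-5 + 0}\right) = - 26 \left(\frac{7832}{5} + \frac{1}{-5} \left(-15\right)\right) = - 26 \left(\frac{7832}{5} - -3\right) = - 26 \left(\frac{7832}{5} + 3\right) = \left(-26\right) \frac{7847}{5} = - \frac{204022}{5}$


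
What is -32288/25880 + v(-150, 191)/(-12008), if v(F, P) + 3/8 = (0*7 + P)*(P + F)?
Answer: -590370879/310767040 ≈ -1.8997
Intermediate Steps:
v(F, P) = -3/8 + P*(F + P) (v(F, P) = -3/8 + (0*7 + P)*(P + F) = -3/8 + (0 + P)*(F + P) = -3/8 + P*(F + P))
-32288/25880 + v(-150, 191)/(-12008) = -32288/25880 + (-3/8 + 191**2 - 150*191)/(-12008) = -32288*1/25880 + (-3/8 + 36481 - 28650)*(-1/12008) = -4036/3235 + (62645/8)*(-1/12008) = -4036/3235 - 62645/96064 = -590370879/310767040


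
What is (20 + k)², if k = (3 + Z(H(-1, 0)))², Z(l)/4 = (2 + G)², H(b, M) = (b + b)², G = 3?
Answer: 112975641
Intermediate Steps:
H(b, M) = 4*b² (H(b, M) = (2*b)² = 4*b²)
Z(l) = 100 (Z(l) = 4*(2 + 3)² = 4*5² = 4*25 = 100)
k = 10609 (k = (3 + 100)² = 103² = 10609)
(20 + k)² = (20 + 10609)² = 10629² = 112975641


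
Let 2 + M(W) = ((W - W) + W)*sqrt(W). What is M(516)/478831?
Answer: -2/478831 + 1032*sqrt(129)/478831 ≈ 0.024475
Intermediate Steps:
M(W) = -2 + W**(3/2) (M(W) = -2 + ((W - W) + W)*sqrt(W) = -2 + (0 + W)*sqrt(W) = -2 + W*sqrt(W) = -2 + W**(3/2))
M(516)/478831 = (-2 + 516**(3/2))/478831 = (-2 + 1032*sqrt(129))*(1/478831) = -2/478831 + 1032*sqrt(129)/478831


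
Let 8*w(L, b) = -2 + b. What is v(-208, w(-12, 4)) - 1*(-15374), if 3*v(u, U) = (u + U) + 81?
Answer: 61327/4 ≈ 15332.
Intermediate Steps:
w(L, b) = -¼ + b/8 (w(L, b) = (-2 + b)/8 = -¼ + b/8)
v(u, U) = 27 + U/3 + u/3 (v(u, U) = ((u + U) + 81)/3 = ((U + u) + 81)/3 = (81 + U + u)/3 = 27 + U/3 + u/3)
v(-208, w(-12, 4)) - 1*(-15374) = (27 + (-¼ + (⅛)*4)/3 + (⅓)*(-208)) - 1*(-15374) = (27 + (-¼ + ½)/3 - 208/3) + 15374 = (27 + (⅓)*(¼) - 208/3) + 15374 = (27 + 1/12 - 208/3) + 15374 = -169/4 + 15374 = 61327/4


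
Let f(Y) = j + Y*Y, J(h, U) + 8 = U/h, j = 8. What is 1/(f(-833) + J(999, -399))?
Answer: 333/231064904 ≈ 1.4412e-6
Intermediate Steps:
J(h, U) = -8 + U/h
f(Y) = 8 + Y² (f(Y) = 8 + Y*Y = 8 + Y²)
1/(f(-833) + J(999, -399)) = 1/((8 + (-833)²) + (-8 - 399/999)) = 1/((8 + 693889) + (-8 - 399*1/999)) = 1/(693897 + (-8 - 133/333)) = 1/(693897 - 2797/333) = 1/(231064904/333) = 333/231064904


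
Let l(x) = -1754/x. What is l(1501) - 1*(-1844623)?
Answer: 2768777369/1501 ≈ 1.8446e+6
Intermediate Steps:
l(1501) - 1*(-1844623) = -1754/1501 - 1*(-1844623) = -1754*1/1501 + 1844623 = -1754/1501 + 1844623 = 2768777369/1501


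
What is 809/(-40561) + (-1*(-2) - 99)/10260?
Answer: -12234757/416155860 ≈ -0.029399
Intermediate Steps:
809/(-40561) + (-1*(-2) - 99)/10260 = 809*(-1/40561) + (2 - 99)*(1/10260) = -809/40561 - 97*1/10260 = -809/40561 - 97/10260 = -12234757/416155860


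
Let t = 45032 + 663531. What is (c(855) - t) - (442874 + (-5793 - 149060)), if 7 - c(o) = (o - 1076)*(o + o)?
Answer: -618667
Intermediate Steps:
t = 708563
c(o) = 7 - 2*o*(-1076 + o) (c(o) = 7 - (o - 1076)*(o + o) = 7 - (-1076 + o)*2*o = 7 - 2*o*(-1076 + o))
(c(855) - t) - (442874 + (-5793 - 149060)) = ((7 - 2*855**2 + 2152*855) - 1*708563) - (442874 + (-5793 - 149060)) = ((7 - 2*731025 + 1839960) - 708563) - (442874 - 154853) = ((7 - 1462050 + 1839960) - 708563) - 1*288021 = (377917 - 708563) - 288021 = -330646 - 288021 = -618667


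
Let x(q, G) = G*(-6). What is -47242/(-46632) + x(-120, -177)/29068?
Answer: 177844205/169437372 ≈ 1.0496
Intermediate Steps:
x(q, G) = -6*G
-47242/(-46632) + x(-120, -177)/29068 = -47242/(-46632) - 6*(-177)/29068 = -47242*(-1/46632) + 1062*(1/29068) = 23621/23316 + 531/14534 = 177844205/169437372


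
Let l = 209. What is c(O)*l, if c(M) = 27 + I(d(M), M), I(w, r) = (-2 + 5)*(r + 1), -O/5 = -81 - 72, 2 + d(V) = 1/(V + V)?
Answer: 485925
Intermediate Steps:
d(V) = -2 + 1/(2*V) (d(V) = -2 + 1/(V + V) = -2 + 1/(2*V))
O = 765 (O = -5*(-81 - 72) = -5*(-153) = 765)
I(w, r) = 3 + 3*r (I(w, r) = 3*(1 + r) = 3 + 3*r)
c(M) = 30 + 3*M (c(M) = 27 + (3 + 3*M) = 30 + 3*M)
c(O)*l = (30 + 3*765)*209 = (30 + 2295)*209 = 2325*209 = 485925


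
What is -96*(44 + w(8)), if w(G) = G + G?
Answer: -5760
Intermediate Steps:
w(G) = 2*G
-96*(44 + w(8)) = -96*(44 + 2*8) = -96*(44 + 16) = -96*60 = -5760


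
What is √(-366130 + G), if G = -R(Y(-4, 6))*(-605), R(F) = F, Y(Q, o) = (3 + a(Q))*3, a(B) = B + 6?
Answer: I*√357055 ≈ 597.54*I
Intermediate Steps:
a(B) = 6 + B
Y(Q, o) = 27 + 3*Q (Y(Q, o) = (3 + (6 + Q))*3 = (9 + Q)*3 = 27 + 3*Q)
G = 9075 (G = -(27 + 3*(-4))*(-605) = -(27 - 12)*(-605) = -1*15*(-605) = -15*(-605) = 9075)
√(-366130 + G) = √(-366130 + 9075) = √(-357055) = I*√357055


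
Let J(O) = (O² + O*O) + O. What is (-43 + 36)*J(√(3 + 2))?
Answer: -70 - 7*√5 ≈ -85.652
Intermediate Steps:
J(O) = O + 2*O² (J(O) = (O² + O²) + O = 2*O² + O = O + 2*O²)
(-43 + 36)*J(√(3 + 2)) = (-43 + 36)*(√(3 + 2)*(1 + 2*√(3 + 2))) = -7*√5*(1 + 2*√5)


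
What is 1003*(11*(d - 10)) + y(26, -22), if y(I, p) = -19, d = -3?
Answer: -143448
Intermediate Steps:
1003*(11*(d - 10)) + y(26, -22) = 1003*(11*(-3 - 10)) - 19 = 1003*(11*(-13)) - 19 = 1003*(-143) - 19 = -143429 - 19 = -143448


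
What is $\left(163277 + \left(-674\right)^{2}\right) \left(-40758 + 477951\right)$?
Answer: $269989848729$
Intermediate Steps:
$\left(163277 + \left(-674\right)^{2}\right) \left(-40758 + 477951\right) = \left(163277 + 454276\right) 437193 = 617553 \cdot 437193 = 269989848729$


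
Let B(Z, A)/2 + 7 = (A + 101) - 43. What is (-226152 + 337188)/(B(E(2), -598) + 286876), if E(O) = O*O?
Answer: 55518/142891 ≈ 0.38853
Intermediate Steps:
E(O) = O**2
B(Z, A) = 102 + 2*A (B(Z, A) = -14 + 2*((A + 101) - 43) = -14 + 2*((101 + A) - 43) = -14 + 2*(58 + A) = -14 + (116 + 2*A) = 102 + 2*A)
(-226152 + 337188)/(B(E(2), -598) + 286876) = (-226152 + 337188)/((102 + 2*(-598)) + 286876) = 111036/((102 - 1196) + 286876) = 111036/(-1094 + 286876) = 111036/285782 = 111036*(1/285782) = 55518/142891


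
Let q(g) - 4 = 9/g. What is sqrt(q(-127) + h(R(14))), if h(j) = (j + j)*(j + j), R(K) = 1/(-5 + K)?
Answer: sqrt(5197729)/1143 ≈ 1.9946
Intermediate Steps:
q(g) = 4 + 9/g
h(j) = 4*j**2 (h(j) = (2*j)*(2*j) = 4*j**2)
sqrt(q(-127) + h(R(14))) = sqrt((4 + 9/(-127)) + 4*(1/(-5 + 14))**2) = sqrt((4 + 9*(-1/127)) + 4*(1/9)**2) = sqrt((4 - 9/127) + 4*(1/9)**2) = sqrt(499/127 + 4*(1/81)) = sqrt(499/127 + 4/81) = sqrt(40927/10287) = sqrt(5197729)/1143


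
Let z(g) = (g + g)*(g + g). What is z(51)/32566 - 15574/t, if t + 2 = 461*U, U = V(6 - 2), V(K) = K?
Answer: -122004679/14996643 ≈ -8.1355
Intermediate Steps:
U = 4 (U = 6 - 2 = 4)
z(g) = 4*g² (z(g) = (2*g)*(2*g) = 4*g²)
t = 1842 (t = -2 + 461*4 = -2 + 1844 = 1842)
z(51)/32566 - 15574/t = (4*51²)/32566 - 15574/1842 = (4*2601)*(1/32566) - 15574*1/1842 = 10404*(1/32566) - 7787/921 = 5202/16283 - 7787/921 = -122004679/14996643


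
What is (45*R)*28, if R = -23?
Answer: -28980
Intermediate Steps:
(45*R)*28 = (45*(-23))*28 = -1035*28 = -28980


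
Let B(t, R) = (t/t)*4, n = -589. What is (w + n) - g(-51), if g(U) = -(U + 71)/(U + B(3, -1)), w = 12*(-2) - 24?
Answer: -29959/47 ≈ -637.43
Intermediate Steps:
B(t, R) = 4 (B(t, R) = 1*4 = 4)
w = -48 (w = -24 - 24 = -48)
g(U) = -(71 + U)/(4 + U) (g(U) = -(U + 71)/(U + 4) = -(71 + U)/(4 + U))
(w + n) - g(-51) = (-48 - 589) - (-71 - 1*(-51))/(4 - 51) = -637 - (-71 + 51)/(-47) = -637 - (-1)*(-20)/47 = -637 - 1*20/47 = -637 - 20/47 = -29959/47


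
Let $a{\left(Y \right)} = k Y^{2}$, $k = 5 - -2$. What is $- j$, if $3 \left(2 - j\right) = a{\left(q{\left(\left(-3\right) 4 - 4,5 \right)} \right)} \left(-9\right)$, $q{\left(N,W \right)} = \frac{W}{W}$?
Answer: $-23$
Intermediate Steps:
$k = 7$ ($k = 5 + 2 = 7$)
$q{\left(N,W \right)} = 1$
$a{\left(Y \right)} = 7 Y^{2}$
$j = 23$ ($j = 2 - \frac{7 \cdot 1^{2} \left(-9\right)}{3} = 2 - \frac{7 \cdot 1 \left(-9\right)}{3} = 2 - \frac{7 \left(-9\right)}{3} = 2 - -21 = 2 + 21 = 23$)
$- j = \left(-1\right) 23 = -23$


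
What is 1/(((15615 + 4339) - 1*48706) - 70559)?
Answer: -1/99311 ≈ -1.0069e-5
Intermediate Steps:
1/(((15615 + 4339) - 1*48706) - 70559) = 1/((19954 - 48706) - 70559) = 1/(-28752 - 70559) = 1/(-99311) = -1/99311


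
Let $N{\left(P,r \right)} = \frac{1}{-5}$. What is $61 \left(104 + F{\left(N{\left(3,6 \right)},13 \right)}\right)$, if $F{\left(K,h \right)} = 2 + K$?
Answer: $\frac{32269}{5} \approx 6453.8$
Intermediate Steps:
$N{\left(P,r \right)} = - \frac{1}{5}$
$61 \left(104 + F{\left(N{\left(3,6 \right)},13 \right)}\right) = 61 \left(104 + \left(2 - \frac{1}{5}\right)\right) = 61 \left(104 + \frac{9}{5}\right) = 61 \cdot \frac{529}{5} = \frac{32269}{5}$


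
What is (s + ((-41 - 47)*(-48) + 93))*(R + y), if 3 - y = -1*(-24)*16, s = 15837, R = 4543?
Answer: 83880948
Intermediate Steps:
y = -381 (y = 3 - (-1*(-24))*16 = 3 - 24*16 = 3 - 1*384 = 3 - 384 = -381)
(s + ((-41 - 47)*(-48) + 93))*(R + y) = (15837 + ((-41 - 47)*(-48) + 93))*(4543 - 381) = (15837 + (-88*(-48) + 93))*4162 = (15837 + (4224 + 93))*4162 = (15837 + 4317)*4162 = 20154*4162 = 83880948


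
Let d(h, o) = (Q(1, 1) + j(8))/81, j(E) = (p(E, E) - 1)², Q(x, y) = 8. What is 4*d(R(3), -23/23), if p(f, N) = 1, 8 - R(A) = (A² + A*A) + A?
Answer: 32/81 ≈ 0.39506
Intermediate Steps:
R(A) = 8 - A - 2*A² (R(A) = 8 - ((A² + A*A) + A) = 8 - ((A² + A²) + A) = 8 - (2*A² + A) = 8 - (A + 2*A²) = 8 + (-A - 2*A²) = 8 - A - 2*A²)
j(E) = 0 (j(E) = (1 - 1)² = 0² = 0)
d(h, o) = 8/81 (d(h, o) = (8 + 0)/81 = 8*(1/81) = 8/81)
4*d(R(3), -23/23) = 4*(8/81) = 32/81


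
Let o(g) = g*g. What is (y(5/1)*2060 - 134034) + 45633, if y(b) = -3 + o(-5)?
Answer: -43081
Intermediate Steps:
o(g) = g**2
y(b) = 22 (y(b) = -3 + (-5)**2 = -3 + 25 = 22)
(y(5/1)*2060 - 134034) + 45633 = (22*2060 - 134034) + 45633 = (45320 - 134034) + 45633 = -88714 + 45633 = -43081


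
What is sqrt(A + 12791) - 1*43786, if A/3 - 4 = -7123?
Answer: -43786 + I*sqrt(8566) ≈ -43786.0 + 92.553*I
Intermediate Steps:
A = -21357 (A = 12 + 3*(-7123) = 12 - 21369 = -21357)
sqrt(A + 12791) - 1*43786 = sqrt(-21357 + 12791) - 1*43786 = sqrt(-8566) - 43786 = I*sqrt(8566) - 43786 = -43786 + I*sqrt(8566)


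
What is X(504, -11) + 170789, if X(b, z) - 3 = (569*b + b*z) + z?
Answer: 452013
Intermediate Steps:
X(b, z) = 3 + z + 569*b + b*z (X(b, z) = 3 + ((569*b + b*z) + z) = 3 + (z + 569*b + b*z) = 3 + z + 569*b + b*z)
X(504, -11) + 170789 = (3 - 11 + 569*504 + 504*(-11)) + 170789 = (3 - 11 + 286776 - 5544) + 170789 = 281224 + 170789 = 452013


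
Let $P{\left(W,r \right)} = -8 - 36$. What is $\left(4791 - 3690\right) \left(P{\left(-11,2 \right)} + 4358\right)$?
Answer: $4749714$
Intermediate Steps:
$P{\left(W,r \right)} = -44$ ($P{\left(W,r \right)} = -8 - 36 = -44$)
$\left(4791 - 3690\right) \left(P{\left(-11,2 \right)} + 4358\right) = \left(4791 - 3690\right) \left(-44 + 4358\right) = 1101 \cdot 4314 = 4749714$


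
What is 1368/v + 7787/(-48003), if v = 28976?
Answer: -19996001/173866866 ≈ -0.11501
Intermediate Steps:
1368/v + 7787/(-48003) = 1368/28976 + 7787/(-48003) = 1368*(1/28976) + 7787*(-1/48003) = 171/3622 - 7787/48003 = -19996001/173866866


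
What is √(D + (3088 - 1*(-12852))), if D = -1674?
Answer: √14266 ≈ 119.44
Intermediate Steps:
√(D + (3088 - 1*(-12852))) = √(-1674 + (3088 - 1*(-12852))) = √(-1674 + (3088 + 12852)) = √(-1674 + 15940) = √14266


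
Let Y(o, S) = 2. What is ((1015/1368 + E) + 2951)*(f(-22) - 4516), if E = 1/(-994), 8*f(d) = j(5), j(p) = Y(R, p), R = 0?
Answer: -4027801872069/302176 ≈ -1.3329e+7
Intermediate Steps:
j(p) = 2
f(d) = 1/4 (f(d) = (1/8)*2 = 1/4)
E = -1/994 ≈ -0.0010060
((1015/1368 + E) + 2951)*(f(-22) - 4516) = ((1015/1368 - 1/994) + 2951)*(1/4 - 4516) = ((1015*(1/1368) - 1/994) + 2951)*(-18063/4) = ((1015/1368 - 1/994) + 2951)*(-18063/4) = (503771/679896 + 2951)*(-18063/4) = (2006876867/679896)*(-18063/4) = -4027801872069/302176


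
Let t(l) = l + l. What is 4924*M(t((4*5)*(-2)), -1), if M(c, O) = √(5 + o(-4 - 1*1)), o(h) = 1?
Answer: 4924*√6 ≈ 12061.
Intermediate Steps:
t(l) = 2*l
M(c, O) = √6 (M(c, O) = √(5 + 1) = √6)
4924*M(t((4*5)*(-2)), -1) = 4924*√6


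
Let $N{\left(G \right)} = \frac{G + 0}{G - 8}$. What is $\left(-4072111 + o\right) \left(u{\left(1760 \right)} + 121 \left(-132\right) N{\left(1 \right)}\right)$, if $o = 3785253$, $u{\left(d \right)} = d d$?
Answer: $- \frac{6224581081576}{7} \approx -8.8923 \cdot 10^{11}$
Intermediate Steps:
$u{\left(d \right)} = d^{2}$
$N{\left(G \right)} = \frac{G}{-8 + G}$
$\left(-4072111 + o\right) \left(u{\left(1760 \right)} + 121 \left(-132\right) N{\left(1 \right)}\right) = \left(-4072111 + 3785253\right) \left(1760^{2} + 121 \left(-132\right) 1 \frac{1}{-8 + 1}\right) = - 286858 \left(3097600 - 15972 \cdot 1 \frac{1}{-7}\right) = - 286858 \left(3097600 - 15972 \cdot 1 \left(- \frac{1}{7}\right)\right) = - 286858 \left(3097600 - - \frac{15972}{7}\right) = - 286858 \left(3097600 + \frac{15972}{7}\right) = \left(-286858\right) \frac{21699172}{7} = - \frac{6224581081576}{7}$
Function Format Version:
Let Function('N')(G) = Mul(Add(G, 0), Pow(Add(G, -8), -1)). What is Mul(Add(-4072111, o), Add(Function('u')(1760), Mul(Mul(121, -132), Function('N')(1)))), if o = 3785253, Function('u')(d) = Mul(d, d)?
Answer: Rational(-6224581081576, 7) ≈ -8.8923e+11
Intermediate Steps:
Function('u')(d) = Pow(d, 2)
Function('N')(G) = Mul(G, Pow(Add(-8, G), -1))
Mul(Add(-4072111, o), Add(Function('u')(1760), Mul(Mul(121, -132), Function('N')(1)))) = Mul(Add(-4072111, 3785253), Add(Pow(1760, 2), Mul(Mul(121, -132), Mul(1, Pow(Add(-8, 1), -1))))) = Mul(-286858, Add(3097600, Mul(-15972, Mul(1, Pow(-7, -1))))) = Mul(-286858, Add(3097600, Mul(-15972, Mul(1, Rational(-1, 7))))) = Mul(-286858, Add(3097600, Mul(-15972, Rational(-1, 7)))) = Mul(-286858, Add(3097600, Rational(15972, 7))) = Mul(-286858, Rational(21699172, 7)) = Rational(-6224581081576, 7)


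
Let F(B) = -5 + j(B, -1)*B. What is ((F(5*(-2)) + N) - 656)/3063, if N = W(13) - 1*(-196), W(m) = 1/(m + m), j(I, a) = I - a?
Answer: -9749/79638 ≈ -0.12242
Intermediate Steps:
F(B) = -5 + B*(1 + B) (F(B) = -5 + (B - 1*(-1))*B = -5 + (B + 1)*B = -5 + (1 + B)*B = -5 + B*(1 + B))
W(m) = 1/(2*m)
N = 5097/26 (N = (1/2)/13 - 1*(-196) = (1/2)*(1/13) + 196 = 1/26 + 196 = 5097/26 ≈ 196.04)
((F(5*(-2)) + N) - 656)/3063 = (((-5 + (5*(-2))*(1 + 5*(-2))) + 5097/26) - 656)/3063 = (((-5 - 10*(1 - 10)) + 5097/26) - 656)*(1/3063) = (((-5 - 10*(-9)) + 5097/26) - 656)*(1/3063) = (((-5 + 90) + 5097/26) - 656)*(1/3063) = ((85 + 5097/26) - 656)*(1/3063) = (7307/26 - 656)*(1/3063) = -9749/26*1/3063 = -9749/79638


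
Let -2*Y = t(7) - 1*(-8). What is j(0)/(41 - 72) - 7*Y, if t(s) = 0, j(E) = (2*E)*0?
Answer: 28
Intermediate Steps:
j(E) = 0
Y = -4 (Y = -(0 - 1*(-8))/2 = -(0 + 8)/2 = -½*8 = -4)
j(0)/(41 - 72) - 7*Y = 0/(41 - 72) - 7*(-4) = 0/(-31) + 28 = 0*(-1/31) + 28 = 0 + 28 = 28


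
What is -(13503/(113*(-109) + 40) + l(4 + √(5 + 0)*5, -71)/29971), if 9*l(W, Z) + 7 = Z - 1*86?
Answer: 88885345/80770383 ≈ 1.1005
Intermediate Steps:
l(W, Z) = -31/3 + Z/9 (l(W, Z) = -7/9 + (Z - 1*86)/9 = -7/9 + (Z - 86)/9 = -7/9 + (-86 + Z)/9 = -7/9 + (-86/9 + Z/9) = -31/3 + Z/9)
-(13503/(113*(-109) + 40) + l(4 + √(5 + 0)*5, -71)/29971) = -(13503/(113*(-109) + 40) + (-31/3 + (⅑)*(-71))/29971) = -(13503/(-12317 + 40) + (-31/3 - 71/9)*(1/29971)) = -(13503/(-12277) - 164/9*1/29971) = -(13503*(-1/12277) - 4/6579) = -(-13503/12277 - 4/6579) = -1*(-88885345/80770383) = 88885345/80770383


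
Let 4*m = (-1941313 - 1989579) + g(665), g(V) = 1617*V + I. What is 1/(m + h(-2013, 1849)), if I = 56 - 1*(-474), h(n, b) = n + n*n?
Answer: 4/13345567 ≈ 2.9972e-7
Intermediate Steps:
h(n, b) = n + n²
I = 530 (I = 56 + 474 = 530)
g(V) = 530 + 1617*V (g(V) = 1617*V + 530 = 530 + 1617*V)
m = -2855057/4 (m = ((-1941313 - 1989579) + (530 + 1617*665))/4 = (-3930892 + (530 + 1075305))/4 = (-3930892 + 1075835)/4 = (¼)*(-2855057) = -2855057/4 ≈ -7.1376e+5)
1/(m + h(-2013, 1849)) = 1/(-2855057/4 - 2013*(1 - 2013)) = 1/(-2855057/4 - 2013*(-2012)) = 1/(-2855057/4 + 4050156) = 1/(13345567/4) = 4/13345567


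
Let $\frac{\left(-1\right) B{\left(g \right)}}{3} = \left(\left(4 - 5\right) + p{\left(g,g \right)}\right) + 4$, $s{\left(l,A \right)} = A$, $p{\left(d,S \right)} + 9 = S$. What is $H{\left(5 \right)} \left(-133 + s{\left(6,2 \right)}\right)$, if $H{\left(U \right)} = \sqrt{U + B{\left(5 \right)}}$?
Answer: $- 262 \sqrt{2} \approx -370.52$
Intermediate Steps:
$p{\left(d,S \right)} = -9 + S$
$B{\left(g \right)} = 18 - 3 g$ ($B{\left(g \right)} = - 3 \left(\left(\left(4 - 5\right) + \left(-9 + g\right)\right) + 4\right) = - 3 \left(\left(-1 + \left(-9 + g\right)\right) + 4\right) = - 3 \left(\left(-10 + g\right) + 4\right) = - 3 \left(-6 + g\right) = 18 - 3 g$)
$H{\left(U \right)} = \sqrt{3 + U}$ ($H{\left(U \right)} = \sqrt{U + \left(18 - 15\right)} = \sqrt{U + 3} = \sqrt{3 + U}$)
$H{\left(5 \right)} \left(-133 + s{\left(6,2 \right)}\right) = \sqrt{3 + 5} \left(-133 + 2\right) = \sqrt{8} \left(-131\right) = 2 \sqrt{2} \left(-131\right) = - 262 \sqrt{2}$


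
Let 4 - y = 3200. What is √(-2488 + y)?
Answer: 14*I*√29 ≈ 75.392*I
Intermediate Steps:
y = -3196 (y = 4 - 1*3200 = 4 - 3200 = -3196)
√(-2488 + y) = √(-2488 - 3196) = √(-5684) = 14*I*√29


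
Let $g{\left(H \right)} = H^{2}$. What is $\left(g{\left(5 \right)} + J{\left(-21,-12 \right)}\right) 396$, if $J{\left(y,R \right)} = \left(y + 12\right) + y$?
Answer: $-1980$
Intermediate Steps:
$J{\left(y,R \right)} = 12 + 2 y$ ($J{\left(y,R \right)} = \left(12 + y\right) + y = 12 + 2 y$)
$\left(g{\left(5 \right)} + J{\left(-21,-12 \right)}\right) 396 = \left(5^{2} + \left(12 + 2 \left(-21\right)\right)\right) 396 = \left(25 + \left(12 - 42\right)\right) 396 = \left(25 - 30\right) 396 = \left(-5\right) 396 = -1980$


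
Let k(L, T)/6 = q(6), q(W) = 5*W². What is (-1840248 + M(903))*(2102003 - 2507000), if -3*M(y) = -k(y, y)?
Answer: 745149120336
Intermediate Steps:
k(L, T) = 1080 (k(L, T) = 6*(5*6²) = 6*(5*36) = 6*180 = 1080)
M(y) = 360 (M(y) = -(-1)*1080/3 = -⅓*(-1080) = 360)
(-1840248 + M(903))*(2102003 - 2507000) = (-1840248 + 360)*(2102003 - 2507000) = -1839888*(-404997) = 745149120336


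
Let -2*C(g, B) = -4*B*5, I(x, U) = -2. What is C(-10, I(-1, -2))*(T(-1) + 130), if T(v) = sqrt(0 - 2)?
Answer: -2600 - 20*I*sqrt(2) ≈ -2600.0 - 28.284*I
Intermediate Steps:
T(v) = I*sqrt(2) (T(v) = sqrt(-2) = I*sqrt(2))
C(g, B) = 10*B (C(g, B) = -(-4*B)*5/2 = -(-10)*B = 10*B)
C(-10, I(-1, -2))*(T(-1) + 130) = (10*(-2))*(I*sqrt(2) + 130) = -20*(130 + I*sqrt(2)) = -2600 - 20*I*sqrt(2)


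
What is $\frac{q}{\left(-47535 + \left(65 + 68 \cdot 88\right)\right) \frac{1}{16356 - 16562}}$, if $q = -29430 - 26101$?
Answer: $- \frac{5719693}{20743} \approx -275.74$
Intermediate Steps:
$q = -55531$
$\frac{q}{\left(-47535 + \left(65 + 68 \cdot 88\right)\right) \frac{1}{16356 - 16562}} = - \frac{55531}{\left(-47535 + \left(65 + 68 \cdot 88\right)\right) \frac{1}{16356 - 16562}} = - \frac{55531}{\left(-47535 + \left(65 + 5984\right)\right) \frac{1}{-206}} = - \frac{55531}{\left(-47535 + 6049\right) \left(- \frac{1}{206}\right)} = - \frac{55531}{\left(-41486\right) \left(- \frac{1}{206}\right)} = - \frac{55531}{\frac{20743}{103}} = \left(-55531\right) \frac{103}{20743} = - \frac{5719693}{20743}$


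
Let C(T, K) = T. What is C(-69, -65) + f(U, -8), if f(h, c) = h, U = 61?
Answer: -8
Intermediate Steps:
C(-69, -65) + f(U, -8) = -69 + 61 = -8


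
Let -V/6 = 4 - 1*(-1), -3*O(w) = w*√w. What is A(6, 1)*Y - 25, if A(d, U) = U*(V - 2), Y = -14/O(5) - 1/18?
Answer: -209/9 - 1344*√5/25 ≈ -143.43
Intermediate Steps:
O(w) = -w^(3/2)/3 (O(w) = -w*√w/3 = -w^(3/2)/3)
V = -30 (V = -6*(4 - 1*(-1)) = -6*(4 + 1) = -6*5 = -30)
Y = -1/18 + 42*√5/25 (Y = -14*(-3*√5/25) - 1/18 = -(-42)*√5/25 - 1/18 = 42*√5/25 - 1/18 = -1/18 + 42*√5/25 ≈ 3.7010)
A(d, U) = -32*U (A(d, U) = U*(-30 - 2) = U*(-32) = -32*U)
A(6, 1)*Y - 25 = (-32*1)*(-1/18 + 42*√5/25) - 25 = -32*(-1/18 + 42*√5/25) - 25 = (16/9 - 1344*√5/25) - 25 = -209/9 - 1344*√5/25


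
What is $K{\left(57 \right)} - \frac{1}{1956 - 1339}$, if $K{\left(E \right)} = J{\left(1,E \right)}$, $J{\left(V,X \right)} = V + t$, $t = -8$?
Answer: $- \frac{4320}{617} \approx -7.0016$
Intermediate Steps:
$J{\left(V,X \right)} = -8 + V$ ($J{\left(V,X \right)} = V - 8 = -8 + V$)
$K{\left(E \right)} = -7$ ($K{\left(E \right)} = -8 + 1 = -7$)
$K{\left(57 \right)} - \frac{1}{1956 - 1339} = -7 - \frac{1}{1956 - 1339} = -7 - \frac{1}{617} = - \frac{4320}{617}$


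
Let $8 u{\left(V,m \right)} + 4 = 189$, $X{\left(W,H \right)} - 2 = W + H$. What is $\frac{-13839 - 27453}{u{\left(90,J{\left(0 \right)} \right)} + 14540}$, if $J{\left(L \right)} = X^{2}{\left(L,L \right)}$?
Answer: $- \frac{36704}{12945} \approx -2.8354$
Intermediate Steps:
$X{\left(W,H \right)} = 2 + H + W$ ($X{\left(W,H \right)} = 2 + \left(W + H\right) = 2 + \left(H + W\right) = 2 + H + W$)
$J{\left(L \right)} = \left(2 + 2 L\right)^{2}$ ($J{\left(L \right)} = \left(2 + L + L\right)^{2} = \left(2 + 2 L\right)^{2}$)
$u{\left(V,m \right)} = \frac{185}{8}$ ($u{\left(V,m \right)} = - \frac{1}{2} + \frac{1}{8} \cdot 189 = - \frac{1}{2} + \frac{189}{8} = \frac{185}{8}$)
$\frac{-13839 - 27453}{u{\left(90,J{\left(0 \right)} \right)} + 14540} = \frac{-13839 - 27453}{\frac{185}{8} + 14540} = - \frac{41292}{\frac{116505}{8}} = \left(-41292\right) \frac{8}{116505} = - \frac{36704}{12945}$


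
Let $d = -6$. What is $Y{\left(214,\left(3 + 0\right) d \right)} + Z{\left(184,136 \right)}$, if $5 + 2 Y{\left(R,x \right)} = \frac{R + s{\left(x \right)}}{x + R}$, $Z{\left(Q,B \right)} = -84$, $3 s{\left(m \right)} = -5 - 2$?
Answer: $- \frac{101089}{1176} \approx -85.96$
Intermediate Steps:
$s{\left(m \right)} = - \frac{7}{3}$ ($s{\left(m \right)} = \frac{-5 - 2}{3} = \frac{1}{3} \left(-7\right) = - \frac{7}{3}$)
$Y{\left(R,x \right)} = - \frac{5}{2} + \frac{- \frac{7}{3} + R}{2 \left(R + x\right)}$ ($Y{\left(R,x \right)} = - \frac{5}{2} + \frac{\left(R - \frac{7}{3}\right) \frac{1}{x + R}}{2} = - \frac{5}{2} + \frac{\left(- \frac{7}{3} + R\right) \frac{1}{R + x}}{2} = - \frac{5}{2} + \frac{\frac{1}{R + x} \left(- \frac{7}{3} + R\right)}{2} = - \frac{5}{2} + \frac{- \frac{7}{3} + R}{2 \left(R + x\right)}$)
$Y{\left(214,\left(3 + 0\right) d \right)} + Z{\left(184,136 \right)} = \frac{-7 - 15 \left(3 + 0\right) \left(-6\right) - 2568}{6 \left(214 + \left(3 + 0\right) \left(-6\right)\right)} - 84 = \frac{-7 - 15 \cdot 3 \left(-6\right) - 2568}{6 \left(214 + 3 \left(-6\right)\right)} - 84 = \frac{-7 - -270 - 2568}{6 \left(214 - 18\right)} - 84 = \frac{-7 + 270 - 2568}{6 \cdot 196} - 84 = \frac{1}{6} \cdot \frac{1}{196} \left(-2305\right) - 84 = - \frac{2305}{1176} - 84 = - \frac{101089}{1176}$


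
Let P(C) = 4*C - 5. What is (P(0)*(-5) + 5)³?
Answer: 27000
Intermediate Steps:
P(C) = -5 + 4*C
(P(0)*(-5) + 5)³ = ((-5 + 4*0)*(-5) + 5)³ = ((-5 + 0)*(-5) + 5)³ = (-5*(-5) + 5)³ = (25 + 5)³ = 30³ = 27000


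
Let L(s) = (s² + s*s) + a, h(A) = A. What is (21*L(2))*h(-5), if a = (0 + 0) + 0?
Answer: -840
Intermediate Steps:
a = 0 (a = 0 + 0 = 0)
L(s) = 2*s² (L(s) = (s² + s*s) + 0 = (s² + s²) + 0 = 2*s² + 0 = 2*s²)
(21*L(2))*h(-5) = (21*(2*2²))*(-5) = (21*(2*4))*(-5) = (21*8)*(-5) = 168*(-5) = -840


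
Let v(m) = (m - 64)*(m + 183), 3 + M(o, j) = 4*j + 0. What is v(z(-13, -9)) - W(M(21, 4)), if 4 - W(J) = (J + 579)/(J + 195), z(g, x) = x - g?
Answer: -145875/13 ≈ -11221.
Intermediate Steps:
M(o, j) = -3 + 4*j (M(o, j) = -3 + (4*j + 0) = -3 + 4*j)
v(m) = (-64 + m)*(183 + m)
W(J) = 4 - (579 + J)/(195 + J) (W(J) = 4 - (J + 579)/(J + 195) = 4 - (579 + J)/(195 + J))
v(z(-13, -9)) - W(M(21, 4)) = (-11712 + (-9 - 1*(-13))² + 119*(-9 - 1*(-13))) - 3*(67 + (-3 + 4*4))/(195 + (-3 + 4*4)) = (-11712 + (-9 + 13)² + 119*(-9 + 13)) - 3*(67 + (-3 + 16))/(195 + (-3 + 16)) = (-11712 + 4² + 119*4) - 3*(67 + 13)/(195 + 13) = (-11712 + 16 + 476) - 3*80/208 = -11220 - 3*80/208 = -11220 - 1*15/13 = -11220 - 15/13 = -145875/13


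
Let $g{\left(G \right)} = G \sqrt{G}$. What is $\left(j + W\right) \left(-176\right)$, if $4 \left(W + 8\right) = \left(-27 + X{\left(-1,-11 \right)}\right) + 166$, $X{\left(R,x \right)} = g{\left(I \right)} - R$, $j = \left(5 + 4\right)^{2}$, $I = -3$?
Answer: $-19008 + 132 i \sqrt{3} \approx -19008.0 + 228.63 i$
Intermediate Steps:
$j = 81$ ($j = 9^{2} = 81$)
$g{\left(G \right)} = G^{\frac{3}{2}}$
$X{\left(R,x \right)} = - R - 3 i \sqrt{3}$ ($X{\left(R,x \right)} = \left(-3\right)^{\frac{3}{2}} - R = - 3 i \sqrt{3} - R = - R - 3 i \sqrt{3}$)
$W = 27 - \frac{3 i \sqrt{3}}{4}$ ($W = -8 + \frac{\left(-27 - \left(-1 + 3 i \sqrt{3}\right)\right) + 166}{4} = -8 + \frac{\left(-27 + \left(1 - 3 i \sqrt{3}\right)\right) + 166}{4} = -8 + \frac{\left(-26 - 3 i \sqrt{3}\right) + 166}{4} = -8 + \frac{140 - 3 i \sqrt{3}}{4} = -8 + \left(35 - \frac{3 i \sqrt{3}}{4}\right) = 27 - \frac{3 i \sqrt{3}}{4} \approx 27.0 - 1.299 i$)
$\left(j + W\right) \left(-176\right) = \left(81 + \left(27 - \frac{3 i \sqrt{3}}{4}\right)\right) \left(-176\right) = \left(108 - \frac{3 i \sqrt{3}}{4}\right) \left(-176\right) = -19008 + 132 i \sqrt{3}$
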